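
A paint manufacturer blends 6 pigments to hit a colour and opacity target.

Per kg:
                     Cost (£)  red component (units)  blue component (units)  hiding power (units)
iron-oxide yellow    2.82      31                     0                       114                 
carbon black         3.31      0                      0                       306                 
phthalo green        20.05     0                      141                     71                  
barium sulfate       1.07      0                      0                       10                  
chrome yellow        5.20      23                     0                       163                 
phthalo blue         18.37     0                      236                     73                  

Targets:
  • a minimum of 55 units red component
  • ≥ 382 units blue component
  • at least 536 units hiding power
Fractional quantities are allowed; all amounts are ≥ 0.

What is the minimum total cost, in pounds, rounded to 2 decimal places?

This is a linear program. Let x1 = kg of iron-oxide yellow, x2 = kg of carbon black, x3 = kg of phthalo green, x4 = kg of barium sulfate, x5 = kg of chrome yellow, x6 = kg of phthalo blue.
min 2.82x1 + 3.31x2 + 20.05x3 + 1.07x4 + 5.2x5 + 18.37x6 s.t.:
  31x1 + 23x5 ≥ 55   (red component)
  141x3 + 236x6 ≥ 382   (blue component)
  114x1 + 306x2 + 71x3 + 10x4 + 163x5 + 73x6 ≥ 536   (hiding power)
  x1, x2, x3, x4, x5, x6 ≥ 0.
The minimum-cost mix takes nothing from phthalo green, barium sulfate, chrome yellow — only iron-oxide yellow, carbon black, phthalo blue. There the red component, blue component, hiding power constraints are tight.
So iron-oxide yellow = 1.7742 kg, carbon black = 0.70451 kg, phthalo blue = 1.6186 kg.
Cost = 2.82·1.7742 + 3.31·0.70451 + 18.37·1.6186 = 37.0689.

£37.07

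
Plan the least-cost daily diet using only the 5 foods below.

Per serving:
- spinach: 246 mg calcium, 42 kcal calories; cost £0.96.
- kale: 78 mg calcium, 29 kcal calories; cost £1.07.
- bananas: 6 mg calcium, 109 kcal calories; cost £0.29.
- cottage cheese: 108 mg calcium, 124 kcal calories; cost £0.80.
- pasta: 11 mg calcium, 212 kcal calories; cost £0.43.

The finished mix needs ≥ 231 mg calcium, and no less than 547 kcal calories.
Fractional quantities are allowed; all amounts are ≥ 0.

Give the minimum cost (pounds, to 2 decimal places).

£1.84

Treat it as an LP. Let x1 = servings of spinach, x2 = servings of kale, x3 = servings of bananas, x4 = servings of cottage cheese, x5 = servings of pasta.
min 0.96x1 + 1.07x2 + 0.29x3 + 0.8x4 + 0.43x5 with:
  246x1 + 78x2 + 6x3 + 108x4 + 11x5 ≥ 231   (calcium)
  42x1 + 29x2 + 109x3 + 124x4 + 212x5 ≥ 547   (calories)
  x1, x2, x3, x4, x5 ≥ 0.
At the optimum only spinach, pasta are positive (kale, bananas, cottage cheese = 0). There the calcium and calories constraints are tight.
So spinach = 0.831 servings, pasta = 2.416 servings.
Cost = 0.96·0.831 + 0.43·2.416 = 1.8366.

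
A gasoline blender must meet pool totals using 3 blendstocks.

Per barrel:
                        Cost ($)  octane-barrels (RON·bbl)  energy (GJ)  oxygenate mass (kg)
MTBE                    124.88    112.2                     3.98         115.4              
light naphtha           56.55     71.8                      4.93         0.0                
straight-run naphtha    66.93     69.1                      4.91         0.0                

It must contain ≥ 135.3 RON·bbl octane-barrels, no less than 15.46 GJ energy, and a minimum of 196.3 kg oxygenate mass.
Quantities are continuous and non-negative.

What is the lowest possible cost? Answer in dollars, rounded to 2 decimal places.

Set it up as a linear program. Let x1 = barrels of MTBE, x2 = barrels of light naphtha, x3 = barrels of straight-run naphtha.
Minimize 124.88x1 + 56.55x2 + 66.93x3 s.t.:
  112.2x1 + 71.8x2 + 69.1x3 ≥ 135.3   (octane-barrels)
  3.98x1 + 4.93x2 + 4.91x3 ≥ 15.46   (energy)
  115.4x1 ≥ 196.3   (oxygenate mass)
  x1, x2, x3 ≥ 0.
The optimal basis is {MTBE, light naphtha}; straight-run naphtha drops out. There the energy and oxygenate mass constraints are tight.
So MTBE = 1.701 barrels, light naphtha = 1.7626 barrels.
Objective = 124.88·1.701 + 56.55·1.7626 = 312.0959.

$312.10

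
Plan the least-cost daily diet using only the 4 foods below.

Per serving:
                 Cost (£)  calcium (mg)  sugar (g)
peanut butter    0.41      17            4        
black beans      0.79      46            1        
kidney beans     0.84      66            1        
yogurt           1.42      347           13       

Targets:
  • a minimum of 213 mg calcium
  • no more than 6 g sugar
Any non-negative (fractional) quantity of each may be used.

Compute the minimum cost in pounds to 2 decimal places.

£1.64

This is a linear program. Let x1 = servings of peanut butter, x2 = servings of black beans, x3 = servings of kidney beans, x4 = servings of yogurt.
Minimise 0.41x1 + 0.79x2 + 0.84x3 + 1.42x4 with:
  17x1 + 46x2 + 66x3 + 347x4 ≥ 213   (calcium)
  4x1 + 1x2 + 1x3 + 13x4 ≤ 6   (sugar)
  x1, x2, x3, x4 ≥ 0.
At the optimum only kidney beans, yogurt are positive (peanut butter, black beans = 0). There the calcium and sugar constraints are tight.
Optimal quantities: kidney beans = 1.344 servings, yogurt = 0.3581 servings.
Objective = 0.84·1.344 + 1.42·0.3581 = 1.6375.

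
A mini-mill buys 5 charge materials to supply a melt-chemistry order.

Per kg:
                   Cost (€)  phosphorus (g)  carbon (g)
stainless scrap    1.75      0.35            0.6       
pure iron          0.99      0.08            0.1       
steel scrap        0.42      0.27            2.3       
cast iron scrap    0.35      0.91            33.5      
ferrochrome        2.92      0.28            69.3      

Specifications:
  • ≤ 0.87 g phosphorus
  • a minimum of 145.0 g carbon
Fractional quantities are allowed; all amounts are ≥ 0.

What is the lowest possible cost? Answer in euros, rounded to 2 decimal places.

Let x1 = kg of stainless scrap, x2 = kg of pure iron, x3 = kg of steel scrap, x4 = kg of cast iron scrap, x5 = kg of ferrochrome.
Minimise 1.75x1 + 0.99x2 + 0.42x3 + 0.35x4 + 2.92x5 with:
  0.35x1 + 0.08x2 + 0.27x3 + 0.91x4 + 0.28x5 ≤ 0.87   (phosphorus)
  0.6x1 + 0.1x2 + 2.3x3 + 33.5x4 + 69.3x5 ≥ 145   (carbon)
  x1, x2, x3, x4, x5 ≥ 0.
At the optimum only cast iron scrap, ferrochrome are positive (stainless scrap, pure iron, steel scrap = 0). There the phosphorus and carbon constraints are tight.
Optimal quantities: cast iron scrap = 0.3668 kg, ferrochrome = 1.915 kg.
Objective = 0.35·0.3668 + 2.92·1.915 = 5.7202.

€5.72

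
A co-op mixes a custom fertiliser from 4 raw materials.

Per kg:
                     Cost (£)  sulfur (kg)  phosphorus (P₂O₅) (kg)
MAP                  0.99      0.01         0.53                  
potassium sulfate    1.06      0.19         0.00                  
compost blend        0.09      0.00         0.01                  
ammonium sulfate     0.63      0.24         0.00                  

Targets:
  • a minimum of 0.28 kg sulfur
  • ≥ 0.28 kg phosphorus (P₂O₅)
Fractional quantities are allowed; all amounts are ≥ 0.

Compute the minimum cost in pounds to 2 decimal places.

£1.24

Treat it as an LP. Let x1 = kg of MAP, x2 = kg of potassium sulfate, x3 = kg of compost blend, x4 = kg of ammonium sulfate.
Minimize 0.99x1 + 1.06x2 + 0.09x3 + 0.63x4 with:
  0.01x1 + 0.19x2 + 0.24x4 ≥ 0.28   (sulfur)
  0.53x1 + 0.01x3 ≥ 0.28   (phosphorus (P₂O₅))
  x1, x2, x3, x4 ≥ 0.
At the optimum only MAP, ammonium sulfate are positive (potassium sulfate, compost blend = 0). There the sulfur and phosphorus (P₂O₅) constraints are tight.
So MAP = 0.5283 kg, ammonium sulfate = 1.145 kg.
Objective = 0.99·0.5283 + 0.63·1.145 = 1.2444.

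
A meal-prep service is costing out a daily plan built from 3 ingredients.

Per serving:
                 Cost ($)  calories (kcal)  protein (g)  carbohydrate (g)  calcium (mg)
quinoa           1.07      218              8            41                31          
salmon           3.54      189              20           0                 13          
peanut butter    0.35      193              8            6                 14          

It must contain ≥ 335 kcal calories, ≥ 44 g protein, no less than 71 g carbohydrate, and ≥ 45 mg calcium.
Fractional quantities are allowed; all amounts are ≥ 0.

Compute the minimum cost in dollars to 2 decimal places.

$2.71

Let x1 = servings of quinoa, x2 = servings of salmon, x3 = servings of peanut butter.
Minimise 1.07x1 + 3.54x2 + 0.35x3 subject to:
  218x1 + 189x2 + 193x3 ≥ 335   (calories)
  8x1 + 20x2 + 8x3 ≥ 44   (protein)
  41x1 + 6x3 ≥ 71   (carbohydrate)
  31x1 + 13x2 + 14x3 ≥ 45   (calcium)
  x1, x2, x3 ≥ 0.
The optimal basis is {quinoa, peanut butter}; salmon drops out. The protein and carbohydrate requirements are met with equality.
That vertex is x1 = 1.086, x3 = 4.414.
Objective = 1.07·1.086 + 0.35·4.414 = 2.7069.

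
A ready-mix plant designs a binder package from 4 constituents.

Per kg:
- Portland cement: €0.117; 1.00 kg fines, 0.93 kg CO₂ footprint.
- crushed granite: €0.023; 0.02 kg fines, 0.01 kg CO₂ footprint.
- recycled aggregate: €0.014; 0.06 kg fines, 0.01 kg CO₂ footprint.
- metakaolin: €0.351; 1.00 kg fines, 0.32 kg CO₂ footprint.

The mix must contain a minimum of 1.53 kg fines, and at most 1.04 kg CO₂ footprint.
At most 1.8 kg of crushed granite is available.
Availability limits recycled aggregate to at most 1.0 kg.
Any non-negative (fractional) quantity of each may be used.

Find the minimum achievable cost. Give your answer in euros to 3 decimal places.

Let x1 = kg of Portland cement, x2 = kg of crushed granite, x3 = kg of recycled aggregate, x4 = kg of metakaolin.
Minimise 0.117x1 + 0.023x2 + 0.014x3 + 0.351x4 s.t.:
  1x1 + 0.02x2 + 0.06x3 + 1x4 ≥ 1.53   (fines)
  0.93x1 + 0.01x2 + 0.01x3 + 0.32x4 ≤ 1.04   (CO₂ footprint)
  x2 ≤ 1.8
  x3 ≤ 1
  x1, x2, x3, x4 ≥ 0.
The minimum-cost mix takes nothing from crushed granite — only Portland cement, recycled aggregate, metakaolin. Binding constraints: fines, CO₂ footprint, the recycled aggregate cap.
So Portland cement = 0.9174 kg, recycled aggregate = 1 kg, metakaolin = 0.5526 kg.
Total cost: 0.117·0.9174 + 0.014·1 + 0.351·0.5526 = 0.31530.

€0.315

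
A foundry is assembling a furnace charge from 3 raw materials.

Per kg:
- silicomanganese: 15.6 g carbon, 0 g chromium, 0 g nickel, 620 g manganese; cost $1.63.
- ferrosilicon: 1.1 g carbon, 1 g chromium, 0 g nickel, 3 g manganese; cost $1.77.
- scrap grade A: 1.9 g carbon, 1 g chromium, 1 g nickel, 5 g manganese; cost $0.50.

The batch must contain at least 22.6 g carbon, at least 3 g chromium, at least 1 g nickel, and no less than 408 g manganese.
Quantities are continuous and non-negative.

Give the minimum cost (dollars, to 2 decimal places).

$3.27

Let x1 = kg of silicomanganese, x2 = kg of ferrosilicon, x3 = kg of scrap grade A.
Minimise 1.63x1 + 1.77x2 + 0.5x3 s.t.:
  15.6x1 + 1.1x2 + 1.9x3 ≥ 22.6   (carbon)
  1x2 + 1x3 ≥ 3   (chromium)
  1x3 ≥ 1   (nickel)
  620x1 + 3x2 + 5x3 ≥ 408   (manganese)
  x1, x2, x3 ≥ 0.
The cheapest feasible vertex uses only silicomanganese, scrap grade A; ferrosilicon is not used. The carbon and chromium requirements are met with equality.
So silicomanganese = 1.083 kg, scrap grade A = 3 kg.
Hence cost = 1.63·1.083 + 0.5·3 = $3.2653.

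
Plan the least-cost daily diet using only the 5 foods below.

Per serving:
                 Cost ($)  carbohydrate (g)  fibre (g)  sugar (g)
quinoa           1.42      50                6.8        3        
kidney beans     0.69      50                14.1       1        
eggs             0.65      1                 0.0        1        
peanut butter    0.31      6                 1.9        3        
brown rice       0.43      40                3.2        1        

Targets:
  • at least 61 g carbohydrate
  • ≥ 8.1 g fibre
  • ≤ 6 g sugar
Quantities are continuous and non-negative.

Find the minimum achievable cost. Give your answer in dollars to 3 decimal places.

Set it up as a linear program. Let x1 = servings of quinoa, x2 = servings of kidney beans, x3 = servings of eggs, x4 = servings of peanut butter, x5 = servings of brown rice.
Minimise 1.42x1 + 0.69x2 + 0.65x3 + 0.31x4 + 0.43x5 with:
  50x1 + 50x2 + 1x3 + 6x4 + 40x5 ≥ 61   (carbohydrate)
  6.8x1 + 14.1x2 + 1.9x4 + 3.2x5 ≥ 8.1   (fibre)
  3x1 + 1x2 + 1x3 + 3x4 + 1x5 ≤ 6   (sugar)
  x1, x2, x3, x4, x5 ≥ 0.
The optimal basis is {kidney beans, brown rice}; quinoa, eggs, peanut butter drop out. There the carbohydrate and fibre constraints are tight.
Solving gives x2 = 0.3188, x5 = 1.126.
Total cost: 0.69·0.3188 + 0.43·1.126 = 0.70415.

$0.704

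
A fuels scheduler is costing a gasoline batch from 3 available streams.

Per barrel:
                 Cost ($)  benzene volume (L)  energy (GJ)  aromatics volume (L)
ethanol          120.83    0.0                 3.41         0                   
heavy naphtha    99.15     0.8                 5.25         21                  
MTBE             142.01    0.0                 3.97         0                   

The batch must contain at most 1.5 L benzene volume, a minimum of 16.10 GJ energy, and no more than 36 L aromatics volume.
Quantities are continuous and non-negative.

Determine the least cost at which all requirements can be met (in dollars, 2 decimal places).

Let x1 = barrels of ethanol, x2 = barrels of heavy naphtha, x3 = barrels of MTBE.
Minimize 120.83x1 + 99.15x2 + 142.01x3 subject to:
  0.8x2 ≤ 1.5   (benzene volume)
  3.41x1 + 5.25x2 + 3.97x3 ≥ 16.1   (energy)
  21x2 ≤ 36   (aromatics volume)
  x1, x2, x3 ≥ 0.
At the optimum only ethanol, heavy naphtha are positive (MTBE = 0). There the energy and aromatics volume constraints are tight.
So ethanol = 2.0821 barrels, heavy naphtha = 1.7143 barrels.
Cost = 120.83·2.0821 + 99.15·1.7143 = 421.5530.

$421.55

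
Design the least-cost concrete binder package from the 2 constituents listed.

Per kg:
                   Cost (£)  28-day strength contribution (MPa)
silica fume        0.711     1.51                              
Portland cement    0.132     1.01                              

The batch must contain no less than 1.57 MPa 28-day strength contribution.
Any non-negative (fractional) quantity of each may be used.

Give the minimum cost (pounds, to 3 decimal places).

£0.205

Let x1 = kg of silica fume, x2 = kg of Portland cement.
Minimise 0.711x1 + 0.132x2 s.t.:
  1.51x1 + 1.01x2 ≥ 1.57   (28-day strength contribution)
  x1, x2 ≥ 0.
The optimal basis is {Portland cement}; silica fume drops out. The 28-day strength contribution requirement is met with equality.
That vertex is x2 = 1.554.
Objective = 0.132·1.554 = 0.20513.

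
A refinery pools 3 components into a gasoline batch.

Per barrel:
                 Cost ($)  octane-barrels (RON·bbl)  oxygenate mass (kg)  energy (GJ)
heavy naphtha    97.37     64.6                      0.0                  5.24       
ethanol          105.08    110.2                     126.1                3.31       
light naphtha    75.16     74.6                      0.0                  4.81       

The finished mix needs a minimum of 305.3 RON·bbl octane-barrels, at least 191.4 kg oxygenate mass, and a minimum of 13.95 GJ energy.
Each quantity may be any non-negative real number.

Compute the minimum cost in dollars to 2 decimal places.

$298.97

This is a linear program. Let x1 = barrels of heavy naphtha, x2 = barrels of ethanol, x3 = barrels of light naphtha.
Minimize 97.37x1 + 105.08x2 + 75.16x3 subject to:
  64.6x1 + 110.2x2 + 74.6x3 ≥ 305.3   (octane-barrels)
  126.1x2 ≥ 191.4   (oxygenate mass)
  5.24x1 + 3.31x2 + 4.81x3 ≥ 13.95   (energy)
  x1, x2, x3 ≥ 0.
The optimal basis is {ethanol, light naphtha}; heavy naphtha drops out. The oxygenate mass and energy requirements are met with equality.
That vertex is x2 = 1.51784, x3 = 1.8557.
Hence cost = 105.08·1.51784 + 75.16·1.8557 = $298.9690.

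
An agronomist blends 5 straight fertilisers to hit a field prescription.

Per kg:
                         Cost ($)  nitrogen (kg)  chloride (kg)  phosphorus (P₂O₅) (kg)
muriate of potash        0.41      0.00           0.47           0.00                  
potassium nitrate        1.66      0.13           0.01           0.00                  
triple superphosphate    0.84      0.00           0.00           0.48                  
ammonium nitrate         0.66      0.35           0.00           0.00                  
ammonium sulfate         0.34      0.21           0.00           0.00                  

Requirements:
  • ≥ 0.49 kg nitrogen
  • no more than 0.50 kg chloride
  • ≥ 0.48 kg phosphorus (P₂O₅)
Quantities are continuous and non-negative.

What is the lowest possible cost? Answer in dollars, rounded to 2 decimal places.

$1.63

Set it up as a linear program. Let x1 = kg of muriate of potash, x2 = kg of potassium nitrate, x3 = kg of triple superphosphate, x4 = kg of ammonium nitrate, x5 = kg of ammonium sulfate.
Minimize 0.41x1 + 1.66x2 + 0.84x3 + 0.66x4 + 0.34x5 s.t.:
  0.13x2 + 0.35x4 + 0.21x5 ≥ 0.49   (nitrogen)
  0.47x1 + 0.01x2 ≤ 0.5   (chloride)
  0.48x3 ≥ 0.48   (phosphorus (P₂O₅))
  x1, x2, x3, x4, x5 ≥ 0.
At the optimum only triple superphosphate, ammonium sulfate are positive (muriate of potash, potassium nitrate, ammonium nitrate = 0). Binding constraints: nitrogen and phosphorus (P₂O₅).
Solving gives x3 = 1, x5 = 2.333.
Total cost: 0.84·1 + 0.34·2.333 = 1.6332.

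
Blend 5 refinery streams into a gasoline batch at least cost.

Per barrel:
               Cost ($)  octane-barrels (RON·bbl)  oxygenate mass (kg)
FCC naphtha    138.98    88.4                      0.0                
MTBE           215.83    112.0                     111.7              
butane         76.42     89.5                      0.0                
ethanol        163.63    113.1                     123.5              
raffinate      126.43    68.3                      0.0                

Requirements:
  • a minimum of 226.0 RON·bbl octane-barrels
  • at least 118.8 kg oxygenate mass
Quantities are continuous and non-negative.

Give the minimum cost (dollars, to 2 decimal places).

Let x1 = barrels of FCC naphtha, x2 = barrels of MTBE, x3 = barrels of butane, x4 = barrels of ethanol, x5 = barrels of raffinate.
Minimise 138.98x1 + 215.83x2 + 76.42x3 + 163.63x4 + 126.43x5 with:
  88.4x1 + 112x2 + 89.5x3 + 113.1x4 + 68.3x5 ≥ 226   (octane-barrels)
  111.7x2 + 123.5x4 ≥ 118.8   (oxygenate mass)
  x1, x2, x3, x4, x5 ≥ 0.
At the optimum only butane, ethanol are positive (FCC naphtha, MTBE, raffinate = 0). There the octane-barrels and oxygenate mass constraints are tight.
Solving gives x3 = 1.30954, x4 = 0.961943.
Objective = 76.42·1.30954 + 163.63·0.961943 = 257.4778.

$257.48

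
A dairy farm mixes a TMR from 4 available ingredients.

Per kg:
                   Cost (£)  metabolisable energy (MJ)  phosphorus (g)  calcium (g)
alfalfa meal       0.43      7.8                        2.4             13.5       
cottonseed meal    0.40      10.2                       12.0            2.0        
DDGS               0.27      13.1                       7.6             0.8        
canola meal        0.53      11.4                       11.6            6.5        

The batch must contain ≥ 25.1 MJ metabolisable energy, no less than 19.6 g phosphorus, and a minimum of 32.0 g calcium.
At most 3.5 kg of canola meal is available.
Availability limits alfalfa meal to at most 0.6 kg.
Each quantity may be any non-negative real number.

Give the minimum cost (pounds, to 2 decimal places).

£2.34

Let x1 = kg of alfalfa meal, x2 = kg of cottonseed meal, x3 = kg of DDGS, x4 = kg of canola meal.
Minimise 0.43x1 + 0.4x2 + 0.27x3 + 0.53x4 subject to:
  7.8x1 + 10.2x2 + 13.1x3 + 11.4x4 ≥ 25.1   (metabolisable energy)
  2.4x1 + 12x2 + 7.6x3 + 11.6x4 ≥ 19.6   (phosphorus)
  13.5x1 + 2x2 + 0.8x3 + 6.5x4 ≥ 32   (calcium)
  x4 ≤ 3.5
  x1 ≤ 0.6
  x1, x2, x3, x4 ≥ 0.
The optimal basis is {alfalfa meal, cottonseed meal, canola meal}; DDGS drops out. Binding constraints: calcium, the canola meal cap, the alfalfa meal cap.
So alfalfa meal = 0.6 kg, cottonseed meal = 0.575 kg, canola meal = 3.5 kg.
Hence cost = 0.43·0.6 + 0.4·0.575 + 0.53·3.5 = £2.3430.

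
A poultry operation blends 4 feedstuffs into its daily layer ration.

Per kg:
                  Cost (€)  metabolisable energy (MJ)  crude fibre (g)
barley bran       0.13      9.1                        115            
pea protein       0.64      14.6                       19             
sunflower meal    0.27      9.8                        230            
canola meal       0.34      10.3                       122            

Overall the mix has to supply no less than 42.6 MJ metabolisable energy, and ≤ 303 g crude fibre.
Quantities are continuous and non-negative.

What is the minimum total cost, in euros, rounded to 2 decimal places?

Treat it as an LP. Let x1 = kg of barley bran, x2 = kg of pea protein, x3 = kg of sunflower meal, x4 = kg of canola meal.
min 0.13x1 + 0.64x2 + 0.27x3 + 0.34x4 subject to:
  9.1x1 + 14.6x2 + 9.8x3 + 10.3x4 ≥ 42.6   (metabolisable energy)
  115x1 + 19x2 + 230x3 + 122x4 ≤ 303   (crude fibre)
  x1, x2, x3, x4 ≥ 0.
The cheapest feasible vertex uses only barley bran, pea protein; sunflower meal, canola meal are not used. Binding constraints: metabolisable energy and crude fibre.
That vertex is x1 = 2.4, x2 = 1.422.
Cost = 0.13·2.4 + 0.64·1.422 = 1.2221.

€1.22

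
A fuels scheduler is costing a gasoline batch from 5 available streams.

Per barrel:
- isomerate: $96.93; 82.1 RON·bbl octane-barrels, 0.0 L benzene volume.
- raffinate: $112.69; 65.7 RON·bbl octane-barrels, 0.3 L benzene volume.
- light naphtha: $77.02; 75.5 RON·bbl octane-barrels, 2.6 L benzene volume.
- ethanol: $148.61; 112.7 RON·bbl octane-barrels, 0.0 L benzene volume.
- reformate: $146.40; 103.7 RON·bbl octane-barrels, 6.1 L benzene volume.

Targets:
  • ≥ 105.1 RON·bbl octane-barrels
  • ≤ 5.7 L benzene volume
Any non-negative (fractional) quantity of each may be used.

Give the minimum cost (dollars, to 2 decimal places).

Let x1 = barrels of isomerate, x2 = barrels of raffinate, x3 = barrels of light naphtha, x4 = barrels of ethanol, x5 = barrels of reformate.
Minimise 96.93x1 + 112.69x2 + 77.02x3 + 148.61x4 + 146.4x5 s.t.:
  82.1x1 + 65.7x2 + 75.5x3 + 112.7x4 + 103.7x5 ≥ 105.1   (octane-barrels)
  0.3x2 + 2.6x3 + 6.1x5 ≤ 5.7   (benzene volume)
  x1, x2, x3, x4, x5 ≥ 0.
The minimum-cost mix takes nothing from isomerate, raffinate, ethanol, reformate — only light naphtha. Binding constraint: octane-barrels.
Optimal quantities: light naphtha = 1.3921 barrels.
Objective = 77.02·1.3921 = 107.2195.

$107.22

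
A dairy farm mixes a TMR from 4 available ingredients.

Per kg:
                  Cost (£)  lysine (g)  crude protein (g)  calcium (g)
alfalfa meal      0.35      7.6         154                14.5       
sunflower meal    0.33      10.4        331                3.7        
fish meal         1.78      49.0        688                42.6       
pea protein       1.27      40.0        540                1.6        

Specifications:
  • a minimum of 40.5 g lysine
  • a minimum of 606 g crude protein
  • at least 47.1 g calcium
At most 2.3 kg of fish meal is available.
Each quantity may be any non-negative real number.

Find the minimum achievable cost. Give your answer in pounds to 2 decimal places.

This is a linear program. Let x1 = kg of alfalfa meal, x2 = kg of sunflower meal, x3 = kg of fish meal, x4 = kg of pea protein.
min 0.35x1 + 0.33x2 + 1.78x3 + 1.27x4 s.t.:
  7.6x1 + 10.4x2 + 49x3 + 40x4 ≥ 40.5   (lysine)
  154x1 + 331x2 + 688x3 + 540x4 ≥ 606   (crude protein)
  14.5x1 + 3.7x2 + 42.6x3 + 1.6x4 ≥ 47.1   (calcium)
  x3 ≤ 2.3
  x1, x2, x3, x4 ≥ 0.
The minimum-cost mix takes nothing from sunflower meal, pea protein — only alfalfa meal, fish meal. There the lysine and calcium constraints are tight.
So alfalfa meal = 1.506 kg, fish meal = 0.5929 kg.
Total cost: 0.35·1.506 + 1.78·0.5929 = 1.5825.

£1.58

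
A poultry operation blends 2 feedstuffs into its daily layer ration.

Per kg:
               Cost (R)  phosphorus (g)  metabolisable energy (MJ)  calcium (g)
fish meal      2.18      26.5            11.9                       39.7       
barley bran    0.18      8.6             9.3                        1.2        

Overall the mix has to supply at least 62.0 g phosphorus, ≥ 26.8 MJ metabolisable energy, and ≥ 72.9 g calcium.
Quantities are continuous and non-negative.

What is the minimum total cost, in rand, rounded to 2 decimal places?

Let x1 = kg of fish meal, x2 = kg of barley bran.
Minimise 2.18x1 + 0.18x2 subject to:
  26.5x1 + 8.6x2 ≥ 62   (phosphorus)
  11.9x1 + 9.3x2 ≥ 26.8   (metabolisable energy)
  39.7x1 + 1.2x2 ≥ 72.9   (calcium)
  x1, x2 ≥ 0.
Both inputs are positive at the optimum. Binding constraints: phosphorus and calcium.
So fish meal = 1.785 kg, barley bran = 1.71 kg.
Hence cost = 2.18·1.785 + 0.18·1.71 = R4.1991.

R4.20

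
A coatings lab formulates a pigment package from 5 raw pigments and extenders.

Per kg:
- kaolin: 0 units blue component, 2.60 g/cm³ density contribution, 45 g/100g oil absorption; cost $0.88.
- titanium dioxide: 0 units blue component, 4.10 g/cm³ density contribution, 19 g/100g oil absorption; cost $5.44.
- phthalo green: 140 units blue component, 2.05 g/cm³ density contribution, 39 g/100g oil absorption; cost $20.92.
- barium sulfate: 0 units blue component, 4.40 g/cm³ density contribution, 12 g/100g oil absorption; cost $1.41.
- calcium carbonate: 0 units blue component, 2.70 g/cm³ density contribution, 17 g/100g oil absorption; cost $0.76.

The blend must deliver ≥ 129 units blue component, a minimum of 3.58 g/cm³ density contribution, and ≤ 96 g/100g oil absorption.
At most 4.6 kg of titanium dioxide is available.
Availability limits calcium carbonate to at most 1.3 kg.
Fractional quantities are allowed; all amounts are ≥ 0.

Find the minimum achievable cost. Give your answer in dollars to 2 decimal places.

$19.75

Let x1 = kg of kaolin, x2 = kg of titanium dioxide, x3 = kg of phthalo green, x4 = kg of barium sulfate, x5 = kg of calcium carbonate.
min 0.88x1 + 5.44x2 + 20.92x3 + 1.41x4 + 0.76x5 with:
  140x3 ≥ 129   (blue component)
  2.6x1 + 4.1x2 + 2.05x3 + 4.4x4 + 2.7x5 ≥ 3.58   (density contribution)
  45x1 + 19x2 + 39x3 + 12x4 + 17x5 ≤ 96   (oil absorption)
  x2 ≤ 4.6
  x5 ≤ 1.3
  x1, x2, x3, x4, x5 ≥ 0.
At the optimum only phthalo green, calcium carbonate are positive (kaolin, titanium dioxide, barium sulfate = 0). The blue component and density contribution requirements are met with equality.
Solving gives x3 = 0.9214, x5 = 0.6263.
Hence cost = 20.92·0.9214 + 0.76·0.6263 = $19.7517.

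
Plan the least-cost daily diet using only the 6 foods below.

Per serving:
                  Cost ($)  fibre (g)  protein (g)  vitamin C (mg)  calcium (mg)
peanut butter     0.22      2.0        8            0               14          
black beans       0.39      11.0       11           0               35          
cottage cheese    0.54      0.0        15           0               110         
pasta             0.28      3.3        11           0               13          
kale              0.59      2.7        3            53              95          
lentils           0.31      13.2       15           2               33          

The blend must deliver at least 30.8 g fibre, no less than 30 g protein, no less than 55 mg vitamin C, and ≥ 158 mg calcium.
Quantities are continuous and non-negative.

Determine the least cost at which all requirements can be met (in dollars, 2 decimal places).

Set it up as a linear program. Let x1 = servings of peanut butter, x2 = servings of black beans, x3 = servings of cottage cheese, x4 = servings of pasta, x5 = servings of kale, x6 = servings of lentils.
Minimise 0.22x1 + 0.39x2 + 0.54x3 + 0.28x4 + 0.59x5 + 0.31x6 subject to:
  2x1 + 11x2 + 3.3x4 + 2.7x5 + 13.2x6 ≥ 30.8   (fibre)
  8x1 + 11x2 + 15x3 + 11x4 + 3x5 + 15x6 ≥ 30   (protein)
  53x5 + 2x6 ≥ 55   (vitamin C)
  14x1 + 35x2 + 110x3 + 13x4 + 95x5 + 33x6 ≥ 158   (calcium)
  x1, x2, x3, x4, x5, x6 ≥ 0.
The optimal basis is {kale, lentils}; peanut butter, black beans, cottage cheese, pasta drop out. Binding constraints: fibre and vitamin C.
So kale = 0.9571 servings, lentils = 2.138 servings.
Cost = 0.59·0.9571 + 0.31·2.138 = 1.2275.

$1.23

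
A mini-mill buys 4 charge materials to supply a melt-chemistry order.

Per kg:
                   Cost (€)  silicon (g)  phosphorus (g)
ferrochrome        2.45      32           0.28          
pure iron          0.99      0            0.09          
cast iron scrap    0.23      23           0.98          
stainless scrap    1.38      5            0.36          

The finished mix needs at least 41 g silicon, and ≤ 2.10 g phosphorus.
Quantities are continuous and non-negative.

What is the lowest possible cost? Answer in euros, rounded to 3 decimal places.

Set it up as a linear program. Let x1 = kg of ferrochrome, x2 = kg of pure iron, x3 = kg of cast iron scrap, x4 = kg of stainless scrap.
Minimize 2.45x1 + 0.99x2 + 0.23x3 + 1.38x4 with:
  32x1 + 23x3 + 5x4 ≥ 41   (silicon)
  0.28x1 + 0.09x2 + 0.98x3 + 0.36x4 ≤ 2.1   (phosphorus)
  x1, x2, x3, x4 ≥ 0.
At the optimum only cast iron scrap is positive (ferrochrome, pure iron, stainless scrap = 0). The silicon requirement is met with equality.
Solving gives x3 = 1.783.
Total cost: 0.23·1.783 = 0.41009.

€0.410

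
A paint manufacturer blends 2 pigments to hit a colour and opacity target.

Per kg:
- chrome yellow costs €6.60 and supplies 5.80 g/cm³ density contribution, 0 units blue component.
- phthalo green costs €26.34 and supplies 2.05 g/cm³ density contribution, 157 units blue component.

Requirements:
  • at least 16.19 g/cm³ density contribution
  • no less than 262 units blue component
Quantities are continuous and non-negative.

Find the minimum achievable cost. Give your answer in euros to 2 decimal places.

Let x1 = kg of chrome yellow, x2 = kg of phthalo green.
Minimize 6.6x1 + 26.34x2 with:
  5.8x1 + 2.05x2 ≥ 16.19   (density contribution)
  157x2 ≥ 262   (blue component)
  x1, x2 ≥ 0.
Both inputs are positive at the optimum. The density contribution and blue component requirements are met with equality.
Optimal quantities: chrome yellow = 2.202 kg, phthalo green = 1.669 kg.
Total cost: 6.6·2.202 + 26.34·1.669 = 58.4947.

€58.49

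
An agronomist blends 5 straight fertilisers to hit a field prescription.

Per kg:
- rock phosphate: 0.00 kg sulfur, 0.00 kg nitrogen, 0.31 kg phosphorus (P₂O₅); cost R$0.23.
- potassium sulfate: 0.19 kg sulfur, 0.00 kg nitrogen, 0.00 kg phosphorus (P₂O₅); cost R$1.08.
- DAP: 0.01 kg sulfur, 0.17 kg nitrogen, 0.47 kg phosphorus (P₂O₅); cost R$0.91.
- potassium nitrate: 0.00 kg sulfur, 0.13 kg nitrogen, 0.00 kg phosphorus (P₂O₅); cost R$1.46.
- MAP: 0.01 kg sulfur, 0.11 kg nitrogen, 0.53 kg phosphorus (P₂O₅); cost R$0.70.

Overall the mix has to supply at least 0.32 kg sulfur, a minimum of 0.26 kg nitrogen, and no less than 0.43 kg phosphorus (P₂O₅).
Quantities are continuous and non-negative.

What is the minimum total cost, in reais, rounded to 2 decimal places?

R$3.12

This is a linear program. Let x1 = kg of rock phosphate, x2 = kg of potassium sulfate, x3 = kg of DAP, x4 = kg of potassium nitrate, x5 = kg of MAP.
Minimize 0.23x1 + 1.08x2 + 0.91x3 + 1.46x4 + 0.7x5 subject to:
  0.19x2 + 0.01x3 + 0.01x5 ≥ 0.32   (sulfur)
  0.17x3 + 0.13x4 + 0.11x5 ≥ 0.26   (nitrogen)
  0.31x1 + 0.47x3 + 0.53x5 ≥ 0.43   (phosphorus (P₂O₅))
  x1, x2, x3, x4, x5 ≥ 0.
The cheapest feasible vertex uses only potassium sulfate, DAP; rock phosphate, potassium nitrate, MAP are not used. The sulfur and nitrogen requirements are met with equality.
That vertex is x2 = 1.604, x3 = 1.529.
Total cost: 1.08·1.604 + 0.91·1.529 = 3.1237.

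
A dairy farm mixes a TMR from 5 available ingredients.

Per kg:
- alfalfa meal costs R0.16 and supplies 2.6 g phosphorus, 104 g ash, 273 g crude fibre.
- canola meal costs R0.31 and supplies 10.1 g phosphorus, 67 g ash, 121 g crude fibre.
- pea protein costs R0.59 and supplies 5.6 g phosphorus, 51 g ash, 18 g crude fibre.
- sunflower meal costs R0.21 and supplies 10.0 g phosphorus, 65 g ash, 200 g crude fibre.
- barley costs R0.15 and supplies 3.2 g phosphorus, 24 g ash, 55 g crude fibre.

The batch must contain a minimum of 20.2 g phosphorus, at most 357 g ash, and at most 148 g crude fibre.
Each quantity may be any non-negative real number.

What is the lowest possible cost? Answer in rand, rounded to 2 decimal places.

R1.42

Let x1 = kg of alfalfa meal, x2 = kg of canola meal, x3 = kg of pea protein, x4 = kg of sunflower meal, x5 = kg of barley.
min 0.16x1 + 0.31x2 + 0.59x3 + 0.21x4 + 0.15x5 with:
  2.6x1 + 10.1x2 + 5.6x3 + 10x4 + 3.2x5 ≥ 20.2   (phosphorus)
  104x1 + 67x2 + 51x3 + 65x4 + 24x5 ≤ 357   (ash)
  273x1 + 121x2 + 18x3 + 200x4 + 55x5 ≤ 148   (crude fibre)
  x1, x2, x3, x4, x5 ≥ 0.
At the optimum only canola meal, pea protein are positive (alfalfa meal, sunflower meal, barley = 0). The phosphorus and crude fibre requirements are met with equality.
Optimal quantities: canola meal = 0.9383 kg, pea protein = 1.915 kg.
Cost = 0.31·0.9383 + 0.59·1.915 = 1.4207.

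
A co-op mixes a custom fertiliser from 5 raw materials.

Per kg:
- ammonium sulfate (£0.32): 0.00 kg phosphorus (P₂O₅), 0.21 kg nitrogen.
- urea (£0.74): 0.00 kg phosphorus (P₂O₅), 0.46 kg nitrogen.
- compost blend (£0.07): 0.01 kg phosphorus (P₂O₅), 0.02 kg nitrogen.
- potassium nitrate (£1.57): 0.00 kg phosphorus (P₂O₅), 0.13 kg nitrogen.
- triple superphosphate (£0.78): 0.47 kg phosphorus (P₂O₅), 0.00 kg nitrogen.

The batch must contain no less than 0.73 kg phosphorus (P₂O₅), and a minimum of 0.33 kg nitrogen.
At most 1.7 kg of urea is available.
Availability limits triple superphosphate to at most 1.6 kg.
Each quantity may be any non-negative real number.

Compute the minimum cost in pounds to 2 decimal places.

£1.71

This is a linear program. Let x1 = kg of ammonium sulfate, x2 = kg of urea, x3 = kg of compost blend, x4 = kg of potassium nitrate, x5 = kg of triple superphosphate.
Minimise 0.32x1 + 0.74x2 + 0.07x3 + 1.57x4 + 0.78x5 s.t.:
  0.01x3 + 0.47x5 ≥ 0.73   (phosphorus (P₂O₅))
  0.21x1 + 0.46x2 + 0.02x3 + 0.13x4 ≥ 0.33   (nitrogen)
  x2 ≤ 1.7
  x5 ≤ 1.6
  x1, x2, x3, x4, x5 ≥ 0.
At the optimum only ammonium sulfate, triple superphosphate are positive (urea, compost blend, potassium nitrate = 0). The phosphorus (P₂O₅) and nitrogen requirements are met with equality.
Optimal quantities: ammonium sulfate = 1.571 kg, triple superphosphate = 1.553 kg.
Hence cost = 0.32·1.571 + 0.78·1.553 = £1.7141.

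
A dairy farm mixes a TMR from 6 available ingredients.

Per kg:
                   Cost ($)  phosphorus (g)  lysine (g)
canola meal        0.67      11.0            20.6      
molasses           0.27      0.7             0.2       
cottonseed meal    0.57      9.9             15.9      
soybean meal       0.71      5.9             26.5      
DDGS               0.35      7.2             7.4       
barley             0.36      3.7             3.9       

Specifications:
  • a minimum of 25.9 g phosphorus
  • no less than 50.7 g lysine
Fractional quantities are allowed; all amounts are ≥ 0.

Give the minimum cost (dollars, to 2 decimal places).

Let x1 = kg of canola meal, x2 = kg of molasses, x3 = kg of cottonseed meal, x4 = kg of soybean meal, x5 = kg of DDGS, x6 = kg of barley.
Minimise 0.67x1 + 0.27x2 + 0.57x3 + 0.71x4 + 0.35x5 + 0.36x6 s.t.:
  11x1 + 0.7x2 + 9.9x3 + 5.9x4 + 7.2x5 + 3.7x6 ≥ 25.9   (phosphorus)
  20.6x1 + 0.2x2 + 15.9x3 + 26.5x4 + 7.4x5 + 3.9x6 ≥ 50.7   (lysine)
  x1, x2, x3, x4, x5, x6 ≥ 0.
The minimum-cost mix takes nothing from molasses, cottonseed meal, DDGS, barley — only canola meal, soybean meal. There the phosphorus and lysine constraints are tight.
That vertex is x1 = 2.278, x4 = 0.1422.
Hence cost = 0.67·2.278 + 0.71·0.1422 = $1.6272.

$1.63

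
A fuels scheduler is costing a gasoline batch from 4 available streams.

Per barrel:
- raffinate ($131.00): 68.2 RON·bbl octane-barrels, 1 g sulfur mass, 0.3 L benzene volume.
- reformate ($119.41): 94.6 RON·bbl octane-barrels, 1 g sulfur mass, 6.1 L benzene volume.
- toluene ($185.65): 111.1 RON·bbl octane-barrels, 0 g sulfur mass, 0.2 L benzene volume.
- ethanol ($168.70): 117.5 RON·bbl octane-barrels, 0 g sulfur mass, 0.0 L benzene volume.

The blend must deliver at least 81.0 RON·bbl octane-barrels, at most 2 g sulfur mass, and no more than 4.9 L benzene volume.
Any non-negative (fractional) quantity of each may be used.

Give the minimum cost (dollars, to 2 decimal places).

$103.11

Let x1 = barrels of raffinate, x2 = barrels of reformate, x3 = barrels of toluene, x4 = barrels of ethanol.
min 131x1 + 119.41x2 + 185.65x3 + 168.7x4 with:
  68.2x1 + 94.6x2 + 111.1x3 + 117.5x4 ≥ 81   (octane-barrels)
  1x1 + 1x2 ≤ 2   (sulfur mass)
  0.3x1 + 6.1x2 + 0.2x3 ≤ 4.9   (benzene volume)
  x1, x2, x3, x4 ≥ 0.
The minimum-cost mix takes nothing from raffinate, toluene — only reformate, ethanol. Binding constraints: octane-barrels and benzene volume.
Optimal quantities: reformate = 0.80328 barrels, ethanol = 0.042637 barrels.
Total cost: 119.41·0.80328 + 168.7·0.042637 = 103.1125.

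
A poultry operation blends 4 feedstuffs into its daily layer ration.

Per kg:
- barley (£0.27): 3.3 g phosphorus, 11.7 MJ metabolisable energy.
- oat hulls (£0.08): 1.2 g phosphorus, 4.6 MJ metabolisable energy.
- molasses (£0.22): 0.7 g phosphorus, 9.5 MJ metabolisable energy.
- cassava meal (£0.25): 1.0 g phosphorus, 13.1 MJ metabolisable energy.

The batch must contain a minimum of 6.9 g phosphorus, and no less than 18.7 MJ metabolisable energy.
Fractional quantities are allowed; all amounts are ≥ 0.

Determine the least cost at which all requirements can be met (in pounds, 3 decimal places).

Let x1 = kg of barley, x2 = kg of oat hulls, x3 = kg of molasses, x4 = kg of cassava meal.
min 0.27x1 + 0.08x2 + 0.22x3 + 0.25x4 subject to:
  3.3x1 + 1.2x2 + 0.7x3 + 1x4 ≥ 6.9   (phosphorus)
  11.7x1 + 4.6x2 + 9.5x3 + 13.1x4 ≥ 18.7   (metabolisable energy)
  x1, x2, x3, x4 ≥ 0.
The optimal basis is {oat hulls}; barley, molasses, cassava meal drop out. There the phosphorus constraint is tight.
Solving gives x2 = 5.75.
Hence cost = 0.08·5.75 = £0.46000.

£0.460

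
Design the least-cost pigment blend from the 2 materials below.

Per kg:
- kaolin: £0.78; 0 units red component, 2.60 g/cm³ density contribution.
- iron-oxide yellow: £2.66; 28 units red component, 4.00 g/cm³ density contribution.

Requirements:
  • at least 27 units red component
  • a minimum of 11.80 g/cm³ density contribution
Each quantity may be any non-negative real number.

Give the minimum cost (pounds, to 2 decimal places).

£4.95

This is a linear program. Let x1 = kg of kaolin, x2 = kg of iron-oxide yellow.
Minimise 0.78x1 + 2.66x2 s.t.:
  28x2 ≥ 27   (red component)
  2.6x1 + 4x2 ≥ 11.8   (density contribution)
  x1, x2 ≥ 0.
Both inputs are positive at the optimum. There the red component and density contribution constraints are tight.
Optimal quantities: kaolin = 3.055 kg, iron-oxide yellow = 0.9643 kg.
Objective = 0.78·3.055 + 2.66·0.9643 = 4.9479.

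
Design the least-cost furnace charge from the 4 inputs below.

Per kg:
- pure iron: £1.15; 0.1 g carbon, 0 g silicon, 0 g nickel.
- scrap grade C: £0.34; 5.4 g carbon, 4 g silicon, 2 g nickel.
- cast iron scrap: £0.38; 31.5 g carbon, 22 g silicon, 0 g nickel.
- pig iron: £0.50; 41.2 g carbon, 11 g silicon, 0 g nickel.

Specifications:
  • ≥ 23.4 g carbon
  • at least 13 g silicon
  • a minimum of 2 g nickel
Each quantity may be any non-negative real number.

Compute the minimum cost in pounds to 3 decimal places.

Set it up as a linear program. Let x1 = kg of pure iron, x2 = kg of scrap grade C, x3 = kg of cast iron scrap, x4 = kg of pig iron.
Minimise 1.15x1 + 0.34x2 + 0.38x3 + 0.5x4 subject to:
  0.1x1 + 5.4x2 + 31.5x3 + 41.2x4 ≥ 23.4   (carbon)
  4x2 + 22x3 + 11x4 ≥ 13   (silicon)
  2x2 ≥ 2   (nickel)
  x1, x2, x3, x4 ≥ 0.
At the optimum only scrap grade C, cast iron scrap are positive (pure iron, pig iron = 0). Binding constraints: carbon and nickel.
Solving gives x2 = 1, x3 = 0.5714.
Objective = 0.34·1 + 0.38·0.5714 = 0.55713.

£0.557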